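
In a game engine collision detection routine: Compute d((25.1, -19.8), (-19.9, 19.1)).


dx=-45, dy=38.9
d^2 = (-45)^2 + 38.9^2 = 3538.21
d = sqrt(3538.21) = 59.4829

59.4829


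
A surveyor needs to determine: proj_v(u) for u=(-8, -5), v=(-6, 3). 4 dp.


u.v = 33, |v| = sqrt(45) = 6.7082
Scalar projection = u.v / |v| = 33 / sqrt(45) = 4.9193

4.9193


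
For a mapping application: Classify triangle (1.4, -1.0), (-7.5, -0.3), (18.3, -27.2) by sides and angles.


Side lengths squared: AB^2=79.7, BC^2=1389.25, CA^2=972.05
Sorted: [79.7, 972.05, 1389.25]
By sides: Scalene, By angles: Obtuse

Scalene, Obtuse


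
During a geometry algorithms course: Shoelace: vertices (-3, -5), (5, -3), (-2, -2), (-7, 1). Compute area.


Shoelace sum: ((-3)*(-3) - 5*(-5)) + (5*(-2) - (-2)*(-3)) + ((-2)*1 - (-7)*(-2)) + ((-7)*(-5) - (-3)*1)
= 40
Area = |40|/2 = 20

20


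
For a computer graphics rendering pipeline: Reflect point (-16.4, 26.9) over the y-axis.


Reflection over y-axis: (x,y) -> (-x,y)
(-16.4, 26.9) -> (16.4, 26.9)

(16.4, 26.9)


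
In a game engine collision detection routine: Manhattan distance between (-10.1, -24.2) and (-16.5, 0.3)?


|(-10.1)-(-16.5)| + |(-24.2)-0.3| = 6.4 + 24.5 = 30.9

30.9


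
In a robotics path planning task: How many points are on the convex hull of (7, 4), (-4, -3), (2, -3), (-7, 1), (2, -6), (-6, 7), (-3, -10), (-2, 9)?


Convex hull vertices (CCW): (-7, 1), (-3, -10), (2, -6), (7, 4), (-2, 9), (-6, 7)
Count = 6

6


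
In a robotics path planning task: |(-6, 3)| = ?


|u| = sqrt((-6)^2 + 3^2) = sqrt(45) = 6.7082

6.7082


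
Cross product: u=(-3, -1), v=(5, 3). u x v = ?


u x v = u_x*v_y - u_y*v_x = (-3)*3 - (-1)*5
= (-9) - (-5) = -4

-4


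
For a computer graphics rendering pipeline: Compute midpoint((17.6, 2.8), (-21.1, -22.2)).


M = ((17.6+(-21.1))/2, (2.8+(-22.2))/2)
= (-1.75, -9.7)

(-1.75, -9.7)


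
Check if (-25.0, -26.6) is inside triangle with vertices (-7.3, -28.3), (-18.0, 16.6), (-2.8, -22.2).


Cross products: AB x AP = 776.54, BC x BP = -928.24, CA x CP = -115.62
All same sign? no

No, outside


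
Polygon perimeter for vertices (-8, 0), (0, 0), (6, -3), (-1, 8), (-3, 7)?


Sides: (-8, 0)->(0, 0): sqrt(64) = 8, (0, 0)->(6, -3): sqrt(45) = 6.708204, (6, -3)->(-1, 8): sqrt(170) = 13.038405, (-1, 8)->(-3, 7): sqrt(5) = 2.236068, (-3, 7)->(-8, 0): sqrt(74) = 8.602325
Sum = 38.585002
Perimeter = 38.585

38.585


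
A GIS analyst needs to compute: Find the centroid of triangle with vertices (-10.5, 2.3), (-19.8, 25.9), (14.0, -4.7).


Centroid = ((x_A+x_B+x_C)/3, (y_A+y_B+y_C)/3)
= (((-10.5)+(-19.8)+14)/3, (2.3+25.9+(-4.7))/3)
= (-5.4333, 7.8333)

(-5.4333, 7.8333)


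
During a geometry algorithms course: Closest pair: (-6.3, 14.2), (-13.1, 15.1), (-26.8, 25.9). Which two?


d(P0,P1) = 6.8593, d(P0,P2) = 23.6038, d(P1,P2) = 17.4451
Closest: P0 and P1

Closest pair: (-6.3, 14.2) and (-13.1, 15.1), distance = 6.8593


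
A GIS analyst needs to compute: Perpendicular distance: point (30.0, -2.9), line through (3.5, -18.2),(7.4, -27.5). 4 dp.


|cross product| = 306.12
|line direction| = sqrt(101.7) = 10.0846
Distance = 306.12/sqrt(101.7) = 30.3551

30.3551


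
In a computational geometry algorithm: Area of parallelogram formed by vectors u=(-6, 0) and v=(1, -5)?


|u x v| = |(-6)*(-5) - 0*1|
= |30 - 0| = 30

30


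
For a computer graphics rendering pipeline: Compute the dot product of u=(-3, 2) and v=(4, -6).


u . v = u_x*v_x + u_y*v_y = (-3)*4 + 2*(-6)
= (-12) + (-12) = -24

-24


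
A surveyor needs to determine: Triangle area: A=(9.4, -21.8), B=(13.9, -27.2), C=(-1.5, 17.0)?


Area = |x_A(y_B-y_C) + x_B(y_C-y_A) + x_C(y_A-y_B)|/2
= |(-415.48) + 539.32 + (-8.1)|/2
= 115.74/2 = 57.87

57.87


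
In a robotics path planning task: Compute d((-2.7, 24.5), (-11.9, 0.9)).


dx=-9.2, dy=-23.6
d^2 = (-9.2)^2 + (-23.6)^2 = 641.6
d = sqrt(641.6) = 25.3298

25.3298


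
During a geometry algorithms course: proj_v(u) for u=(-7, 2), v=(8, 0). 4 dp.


u.v = -56, |v| = sqrt(64) = 8
Scalar projection = u.v / |v| = -56 / sqrt(64) = -7

-7


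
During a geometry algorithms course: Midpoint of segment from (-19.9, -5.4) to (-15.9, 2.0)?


M = (((-19.9)+(-15.9))/2, ((-5.4)+2)/2)
= (-17.9, -1.7)

(-17.9, -1.7)


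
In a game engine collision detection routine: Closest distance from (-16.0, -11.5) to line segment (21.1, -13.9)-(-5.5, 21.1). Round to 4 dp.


Project P onto AB: t = 0.5541 (clamped to [0,1])
Closest point on segment: (6.3605, 5.494)
Distance: 28.0854

28.0854


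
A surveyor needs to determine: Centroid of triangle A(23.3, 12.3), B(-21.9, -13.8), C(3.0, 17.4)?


Centroid = ((x_A+x_B+x_C)/3, (y_A+y_B+y_C)/3)
= ((23.3+(-21.9)+3)/3, (12.3+(-13.8)+17.4)/3)
= (1.4667, 5.3)

(1.4667, 5.3)


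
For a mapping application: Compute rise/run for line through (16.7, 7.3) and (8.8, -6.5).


slope = (y2-y1)/(x2-x1) = ((-6.5)-7.3)/(8.8-16.7) = (-13.8)/(-7.9) = 1.7468

1.7468


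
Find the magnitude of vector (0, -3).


|u| = sqrt(0^2 + (-3)^2) = sqrt(9) = 3

3


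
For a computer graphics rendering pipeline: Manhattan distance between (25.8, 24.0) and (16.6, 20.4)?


|25.8-16.6| + |24-20.4| = 9.2 + 3.6 = 12.8

12.8


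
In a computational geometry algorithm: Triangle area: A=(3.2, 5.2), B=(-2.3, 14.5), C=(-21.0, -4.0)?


Area = |x_A(y_B-y_C) + x_B(y_C-y_A) + x_C(y_A-y_B)|/2
= |59.2 + 21.16 + 195.3|/2
= 275.66/2 = 137.83

137.83


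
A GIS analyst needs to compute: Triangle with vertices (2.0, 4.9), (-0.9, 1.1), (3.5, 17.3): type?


Side lengths squared: AB^2=22.85, BC^2=281.8, CA^2=156.01
Sorted: [22.85, 156.01, 281.8]
By sides: Scalene, By angles: Obtuse

Scalene, Obtuse


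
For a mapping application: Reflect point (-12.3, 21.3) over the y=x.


Reflection over y=x: (x,y) -> (y,x)
(-12.3, 21.3) -> (21.3, -12.3)

(21.3, -12.3)


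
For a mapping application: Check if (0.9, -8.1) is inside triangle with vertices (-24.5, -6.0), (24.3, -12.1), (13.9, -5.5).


Cross products: AB x AP = 52.46, BC x BP = 112.84, CA x CP = 93.34
All same sign? yes

Yes, inside


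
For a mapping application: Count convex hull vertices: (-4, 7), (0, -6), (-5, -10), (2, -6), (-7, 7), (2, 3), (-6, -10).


Convex hull vertices (CCW): (-7, 7), (-6, -10), (-5, -10), (2, -6), (2, 3), (-4, 7)
Count = 6

6


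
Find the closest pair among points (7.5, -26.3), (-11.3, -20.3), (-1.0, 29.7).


d(P0,P1) = 19.7342, d(P0,P2) = 56.6414, d(P1,P2) = 51.0499
Closest: P0 and P1

Closest pair: (7.5, -26.3) and (-11.3, -20.3), distance = 19.7342


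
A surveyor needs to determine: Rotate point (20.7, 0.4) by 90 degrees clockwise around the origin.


90° CW: (x,y) -> (y, -x)
(20.7,0.4) -> (0.4, -20.7)

(0.4, -20.7)


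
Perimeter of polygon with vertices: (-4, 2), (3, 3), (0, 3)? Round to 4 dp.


Sides: (-4, 2)->(3, 3): sqrt(50) = 7.071068, (3, 3)->(0, 3): sqrt(9) = 3, (0, 3)->(-4, 2): sqrt(17) = 4.123106
Sum = 14.194174
Perimeter = 14.1942

14.1942


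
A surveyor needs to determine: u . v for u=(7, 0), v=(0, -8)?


u . v = u_x*v_x + u_y*v_y = 7*0 + 0*(-8)
= 0 + 0 = 0

0


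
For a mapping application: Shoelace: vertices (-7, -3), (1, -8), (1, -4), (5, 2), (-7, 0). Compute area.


Shoelace sum: ((-7)*(-8) - 1*(-3)) + (1*(-4) - 1*(-8)) + (1*2 - 5*(-4)) + (5*0 - (-7)*2) + ((-7)*(-3) - (-7)*0)
= 120
Area = |120|/2 = 60

60


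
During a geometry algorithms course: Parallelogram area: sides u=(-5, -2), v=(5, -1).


|u x v| = |(-5)*(-1) - (-2)*5|
= |5 - (-10)| = 15

15


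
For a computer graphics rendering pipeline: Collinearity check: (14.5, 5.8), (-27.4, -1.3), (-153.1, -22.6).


Cross product: ((-27.4)-14.5)*((-22.6)-5.8) - ((-1.3)-5.8)*((-153.1)-14.5)
= 0

Yes, collinear


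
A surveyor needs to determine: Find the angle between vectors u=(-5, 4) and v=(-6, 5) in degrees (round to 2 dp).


u.v = 50, |u| = sqrt(41) = 6.4031, |v| = sqrt(61) = 7.8102
cos(theta) = u.v/(|u||v|) = 50/sqrt(2501) = 0.9998
theta = acos(0.9998) = 1.15 degrees

1.15 degrees


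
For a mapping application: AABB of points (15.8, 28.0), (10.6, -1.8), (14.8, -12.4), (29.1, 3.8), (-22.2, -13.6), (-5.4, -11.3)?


x range: [-22.2, 29.1]
y range: [-13.6, 28]
Bounding box: (-22.2,-13.6) to (29.1,28)

(-22.2,-13.6) to (29.1,28)


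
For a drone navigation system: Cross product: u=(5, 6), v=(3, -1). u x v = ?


u x v = u_x*v_y - u_y*v_x = 5*(-1) - 6*3
= (-5) - 18 = -23

-23


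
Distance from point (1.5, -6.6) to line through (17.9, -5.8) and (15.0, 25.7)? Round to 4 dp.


|cross product| = 518.92
|line direction| = sqrt(1000.66) = 31.6332
Distance = 518.92/sqrt(1000.66) = 16.4043

16.4043


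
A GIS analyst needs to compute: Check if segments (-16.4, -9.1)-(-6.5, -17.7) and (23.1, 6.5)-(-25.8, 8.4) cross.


Cross products: d1=837.89, d2=1239.62, d3=494.14, d4=92.41
d1*d2 < 0 and d3*d4 < 0? no

No, they don't intersect


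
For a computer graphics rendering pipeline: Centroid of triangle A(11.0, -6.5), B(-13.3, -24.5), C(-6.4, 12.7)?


Centroid = ((x_A+x_B+x_C)/3, (y_A+y_B+y_C)/3)
= ((11+(-13.3)+(-6.4))/3, ((-6.5)+(-24.5)+12.7)/3)
= (-2.9, -6.1)

(-2.9, -6.1)


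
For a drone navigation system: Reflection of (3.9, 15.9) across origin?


Reflection over origin: (x,y) -> (-x,-y)
(3.9, 15.9) -> (-3.9, -15.9)

(-3.9, -15.9)


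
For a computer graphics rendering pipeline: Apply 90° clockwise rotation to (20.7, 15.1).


90° CW: (x,y) -> (y, -x)
(20.7,15.1) -> (15.1, -20.7)

(15.1, -20.7)


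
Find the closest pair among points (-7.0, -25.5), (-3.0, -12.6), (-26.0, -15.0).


d(P0,P1) = 13.5059, d(P0,P2) = 21.7083, d(P1,P2) = 23.1249
Closest: P0 and P1

Closest pair: (-7.0, -25.5) and (-3.0, -12.6), distance = 13.5059


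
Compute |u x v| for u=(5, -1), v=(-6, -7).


|u x v| = |5*(-7) - (-1)*(-6)|
= |(-35) - 6| = 41

41


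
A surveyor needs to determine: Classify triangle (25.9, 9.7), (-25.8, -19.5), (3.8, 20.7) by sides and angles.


Side lengths squared: AB^2=3525.53, BC^2=2492.2, CA^2=609.41
Sorted: [609.41, 2492.2, 3525.53]
By sides: Scalene, By angles: Obtuse

Scalene, Obtuse


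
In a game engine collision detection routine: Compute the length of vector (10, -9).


|u| = sqrt(10^2 + (-9)^2) = sqrt(181) = 13.4536

13.4536


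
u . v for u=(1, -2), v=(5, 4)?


u . v = u_x*v_x + u_y*v_y = 1*5 + (-2)*4
= 5 + (-8) = -3

-3


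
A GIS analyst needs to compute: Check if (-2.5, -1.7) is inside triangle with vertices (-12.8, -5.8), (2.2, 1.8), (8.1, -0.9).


Cross products: AB x AP = -16.78, BC x BP = -33.34, CA x CP = -35.22
All same sign? yes

Yes, inside


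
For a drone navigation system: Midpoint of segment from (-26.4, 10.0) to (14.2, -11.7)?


M = (((-26.4)+14.2)/2, (10+(-11.7))/2)
= (-6.1, -0.85)

(-6.1, -0.85)


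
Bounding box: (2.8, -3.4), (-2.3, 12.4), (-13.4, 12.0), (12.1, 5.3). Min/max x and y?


x range: [-13.4, 12.1]
y range: [-3.4, 12.4]
Bounding box: (-13.4,-3.4) to (12.1,12.4)

(-13.4,-3.4) to (12.1,12.4)


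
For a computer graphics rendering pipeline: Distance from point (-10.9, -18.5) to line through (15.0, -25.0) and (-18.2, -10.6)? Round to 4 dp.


|cross product| = 157.16
|line direction| = sqrt(1309.6) = 36.1884
Distance = 157.16/sqrt(1309.6) = 4.3428

4.3428


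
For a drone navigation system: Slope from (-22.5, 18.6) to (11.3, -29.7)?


slope = (y2-y1)/(x2-x1) = ((-29.7)-18.6)/(11.3-(-22.5)) = (-48.3)/33.8 = -1.429

-1.429


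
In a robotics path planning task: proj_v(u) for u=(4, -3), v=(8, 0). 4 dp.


u.v = 32, |v| = sqrt(64) = 8
Scalar projection = u.v / |v| = 32 / sqrt(64) = 4

4


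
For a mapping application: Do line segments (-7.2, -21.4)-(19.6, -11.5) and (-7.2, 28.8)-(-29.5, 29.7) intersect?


Cross products: d1=1119.46, d2=874.57, d3=1345.36, d4=1590.25
d1*d2 < 0 and d3*d4 < 0? no

No, they don't intersect


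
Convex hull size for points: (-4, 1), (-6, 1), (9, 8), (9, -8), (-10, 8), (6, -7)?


Convex hull vertices (CCW): (-10, 8), (-6, 1), (6, -7), (9, -8), (9, 8)
Count = 5

5


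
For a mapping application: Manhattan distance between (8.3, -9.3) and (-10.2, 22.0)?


|8.3-(-10.2)| + |(-9.3)-22| = 18.5 + 31.3 = 49.8

49.8


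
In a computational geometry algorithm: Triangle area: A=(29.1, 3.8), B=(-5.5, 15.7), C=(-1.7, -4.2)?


Area = |x_A(y_B-y_C) + x_B(y_C-y_A) + x_C(y_A-y_B)|/2
= |579.09 + 44 + 20.23|/2
= 643.32/2 = 321.66

321.66


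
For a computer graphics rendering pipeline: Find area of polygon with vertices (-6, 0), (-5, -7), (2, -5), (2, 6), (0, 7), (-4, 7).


Shoelace sum: ((-6)*(-7) - (-5)*0) + ((-5)*(-5) - 2*(-7)) + (2*6 - 2*(-5)) + (2*7 - 0*6) + (0*7 - (-4)*7) + ((-4)*0 - (-6)*7)
= 187
Area = |187|/2 = 93.5

93.5


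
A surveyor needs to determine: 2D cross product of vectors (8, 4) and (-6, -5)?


u x v = u_x*v_y - u_y*v_x = 8*(-5) - 4*(-6)
= (-40) - (-24) = -16

-16


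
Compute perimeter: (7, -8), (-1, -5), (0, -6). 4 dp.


Sides: (7, -8)->(-1, -5): sqrt(73) = 8.544004, (-1, -5)->(0, -6): sqrt(2) = 1.414214, (0, -6)->(7, -8): sqrt(53) = 7.28011
Sum = 17.238328
Perimeter = 17.2383

17.2383


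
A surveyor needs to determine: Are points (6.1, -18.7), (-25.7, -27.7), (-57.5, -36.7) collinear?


Cross product: ((-25.7)-6.1)*((-36.7)-(-18.7)) - ((-27.7)-(-18.7))*((-57.5)-6.1)
= 0

Yes, collinear


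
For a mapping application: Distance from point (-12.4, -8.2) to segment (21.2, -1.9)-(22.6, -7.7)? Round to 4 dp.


Project P onto AB: t = 0 (clamped to [0,1])
Closest point on segment: (21.2, -1.9)
Distance: 34.1855

34.1855


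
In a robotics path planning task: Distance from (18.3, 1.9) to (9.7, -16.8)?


dx=-8.6, dy=-18.7
d^2 = (-8.6)^2 + (-18.7)^2 = 423.65
d = sqrt(423.65) = 20.5828

20.5828


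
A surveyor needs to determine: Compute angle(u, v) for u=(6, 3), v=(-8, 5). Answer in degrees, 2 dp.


u.v = -33, |u| = sqrt(45) = 6.7082, |v| = sqrt(89) = 9.434
cos(theta) = u.v/(|u||v|) = -33/sqrt(4005) = -0.52145
theta = acos(-0.52145) = 121.43 degrees

121.43 degrees


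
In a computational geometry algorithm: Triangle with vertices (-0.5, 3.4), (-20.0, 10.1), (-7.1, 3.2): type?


Side lengths squared: AB^2=425.14, BC^2=214.02, CA^2=43.6
Sorted: [43.6, 214.02, 425.14]
By sides: Scalene, By angles: Obtuse

Scalene, Obtuse


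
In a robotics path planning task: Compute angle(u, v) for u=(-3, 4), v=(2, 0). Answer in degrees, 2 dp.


u.v = -6, |u| = sqrt(25) = 5, |v| = sqrt(4) = 2
cos(theta) = u.v/(|u||v|) = -6/sqrt(100) = -0.6
theta = acos(-0.6) = 126.87 degrees

126.87 degrees


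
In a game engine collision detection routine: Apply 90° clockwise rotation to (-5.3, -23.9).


90° CW: (x,y) -> (y, -x)
(-5.3,-23.9) -> (-23.9, 5.3)

(-23.9, 5.3)


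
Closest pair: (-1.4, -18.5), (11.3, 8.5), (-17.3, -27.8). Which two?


d(P0,P1) = 29.8377, d(P0,P2) = 18.4201, d(P1,P2) = 46.2131
Closest: P0 and P2

Closest pair: (-1.4, -18.5) and (-17.3, -27.8), distance = 18.4201


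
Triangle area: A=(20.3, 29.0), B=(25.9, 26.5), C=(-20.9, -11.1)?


Area = |x_A(y_B-y_C) + x_B(y_C-y_A) + x_C(y_A-y_B)|/2
= |763.28 + (-1038.59) + (-52.25)|/2
= 327.56/2 = 163.78

163.78


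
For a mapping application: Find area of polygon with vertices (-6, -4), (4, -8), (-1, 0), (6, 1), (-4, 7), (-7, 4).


Shoelace sum: ((-6)*(-8) - 4*(-4)) + (4*0 - (-1)*(-8)) + ((-1)*1 - 6*0) + (6*7 - (-4)*1) + ((-4)*4 - (-7)*7) + ((-7)*(-4) - (-6)*4)
= 186
Area = |186|/2 = 93

93


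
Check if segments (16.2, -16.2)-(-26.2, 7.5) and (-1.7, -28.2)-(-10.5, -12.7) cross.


Cross products: d1=-383.05, d2=65.59, d3=933.03, d4=484.39
d1*d2 < 0 and d3*d4 < 0? no

No, they don't intersect


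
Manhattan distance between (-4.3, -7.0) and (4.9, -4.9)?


|(-4.3)-4.9| + |(-7)-(-4.9)| = 9.2 + 2.1 = 11.3

11.3


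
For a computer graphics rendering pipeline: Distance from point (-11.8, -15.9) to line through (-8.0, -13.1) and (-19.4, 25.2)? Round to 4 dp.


|cross product| = 177.46
|line direction| = sqrt(1596.85) = 39.9606
Distance = 177.46/sqrt(1596.85) = 4.4409

4.4409


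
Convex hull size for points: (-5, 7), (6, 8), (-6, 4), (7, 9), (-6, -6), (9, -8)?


Convex hull vertices (CCW): (-6, -6), (9, -8), (7, 9), (-5, 7), (-6, 4)
Count = 5

5


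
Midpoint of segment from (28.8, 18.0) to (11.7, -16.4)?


M = ((28.8+11.7)/2, (18+(-16.4))/2)
= (20.25, 0.8)

(20.25, 0.8)


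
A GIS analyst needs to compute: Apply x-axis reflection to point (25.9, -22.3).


Reflection over x-axis: (x,y) -> (x,-y)
(25.9, -22.3) -> (25.9, 22.3)

(25.9, 22.3)


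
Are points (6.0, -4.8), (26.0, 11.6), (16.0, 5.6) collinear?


Cross product: (26-6)*(5.6-(-4.8)) - (11.6-(-4.8))*(16-6)
= 44

No, not collinear


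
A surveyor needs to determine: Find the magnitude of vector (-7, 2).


|u| = sqrt((-7)^2 + 2^2) = sqrt(53) = 7.2801

7.2801


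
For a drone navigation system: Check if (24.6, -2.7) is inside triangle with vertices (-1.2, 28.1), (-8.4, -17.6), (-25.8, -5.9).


Cross products: AB x AP = 1400.82, BC x BP = -645.36, CA x CP = -1634.88
All same sign? no

No, outside


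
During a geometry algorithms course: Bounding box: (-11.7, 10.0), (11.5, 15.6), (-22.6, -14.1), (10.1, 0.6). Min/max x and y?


x range: [-22.6, 11.5]
y range: [-14.1, 15.6]
Bounding box: (-22.6,-14.1) to (11.5,15.6)

(-22.6,-14.1) to (11.5,15.6)


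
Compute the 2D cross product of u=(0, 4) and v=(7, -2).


u x v = u_x*v_y - u_y*v_x = 0*(-2) - 4*7
= 0 - 28 = -28

-28


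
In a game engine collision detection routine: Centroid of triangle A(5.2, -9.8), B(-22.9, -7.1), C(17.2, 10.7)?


Centroid = ((x_A+x_B+x_C)/3, (y_A+y_B+y_C)/3)
= ((5.2+(-22.9)+17.2)/3, ((-9.8)+(-7.1)+10.7)/3)
= (-0.1667, -2.0667)

(-0.1667, -2.0667)


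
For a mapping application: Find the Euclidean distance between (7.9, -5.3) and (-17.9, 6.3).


dx=-25.8, dy=11.6
d^2 = (-25.8)^2 + 11.6^2 = 800.2
d = sqrt(800.2) = 28.2878

28.2878


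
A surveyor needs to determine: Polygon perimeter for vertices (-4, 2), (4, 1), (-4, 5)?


Sides: (-4, 2)->(4, 1): sqrt(65) = 8.062258, (4, 1)->(-4, 5): sqrt(80) = 8.944272, (-4, 5)->(-4, 2): sqrt(9) = 3
Sum = 20.00653
Perimeter = 20.0065

20.0065


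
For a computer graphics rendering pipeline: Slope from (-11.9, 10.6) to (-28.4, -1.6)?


slope = (y2-y1)/(x2-x1) = ((-1.6)-10.6)/((-28.4)-(-11.9)) = (-12.2)/(-16.5) = 0.7394

0.7394


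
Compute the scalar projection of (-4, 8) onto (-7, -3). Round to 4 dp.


u.v = 4, |v| = sqrt(58) = 7.6158
Scalar projection = u.v / |v| = 4 / sqrt(58) = 0.5252

0.5252


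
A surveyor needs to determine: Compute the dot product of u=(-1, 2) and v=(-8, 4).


u . v = u_x*v_x + u_y*v_y = (-1)*(-8) + 2*4
= 8 + 8 = 16

16


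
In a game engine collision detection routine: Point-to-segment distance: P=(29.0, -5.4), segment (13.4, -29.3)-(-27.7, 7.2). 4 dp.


Project P onto AB: t = 0.0765 (clamped to [0,1])
Closest point on segment: (10.2552, -26.5072)
Distance: 28.2291

28.2291


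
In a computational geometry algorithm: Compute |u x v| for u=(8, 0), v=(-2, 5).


|u x v| = |8*5 - 0*(-2)|
= |40 - 0| = 40

40


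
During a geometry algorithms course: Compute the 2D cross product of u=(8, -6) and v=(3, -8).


u x v = u_x*v_y - u_y*v_x = 8*(-8) - (-6)*3
= (-64) - (-18) = -46

-46


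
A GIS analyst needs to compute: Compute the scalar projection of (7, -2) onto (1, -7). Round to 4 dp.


u.v = 21, |v| = sqrt(50) = 7.0711
Scalar projection = u.v / |v| = 21 / sqrt(50) = 2.9698

2.9698


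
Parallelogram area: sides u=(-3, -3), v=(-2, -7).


|u x v| = |(-3)*(-7) - (-3)*(-2)|
= |21 - 6| = 15

15


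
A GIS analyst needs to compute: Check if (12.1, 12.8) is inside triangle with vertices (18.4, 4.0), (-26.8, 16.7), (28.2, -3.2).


Cross products: AB x AP = -317.75, BC x BP = 559.61, CA x CP = -40.88
All same sign? no

No, outside


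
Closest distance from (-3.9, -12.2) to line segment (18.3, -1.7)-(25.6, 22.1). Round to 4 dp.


Project P onto AB: t = 0 (clamped to [0,1])
Closest point on segment: (18.3, -1.7)
Distance: 24.5579

24.5579


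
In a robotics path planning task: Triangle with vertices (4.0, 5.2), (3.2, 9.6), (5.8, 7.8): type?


Side lengths squared: AB^2=20, BC^2=10, CA^2=10
Sorted: [10, 10, 20]
By sides: Isosceles, By angles: Right

Isosceles, Right


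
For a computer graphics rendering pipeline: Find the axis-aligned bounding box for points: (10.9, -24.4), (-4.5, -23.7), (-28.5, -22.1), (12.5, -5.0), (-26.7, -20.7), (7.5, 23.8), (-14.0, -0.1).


x range: [-28.5, 12.5]
y range: [-24.4, 23.8]
Bounding box: (-28.5,-24.4) to (12.5,23.8)

(-28.5,-24.4) to (12.5,23.8)


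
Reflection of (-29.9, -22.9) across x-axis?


Reflection over x-axis: (x,y) -> (x,-y)
(-29.9, -22.9) -> (-29.9, 22.9)

(-29.9, 22.9)


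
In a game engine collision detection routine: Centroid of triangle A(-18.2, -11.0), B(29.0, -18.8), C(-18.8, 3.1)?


Centroid = ((x_A+x_B+x_C)/3, (y_A+y_B+y_C)/3)
= (((-18.2)+29+(-18.8))/3, ((-11)+(-18.8)+3.1)/3)
= (-2.6667, -8.9)

(-2.6667, -8.9)


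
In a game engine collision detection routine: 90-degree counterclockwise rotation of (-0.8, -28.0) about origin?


90° CCW: (x,y) -> (-y, x)
(-0.8,-28) -> (28, -0.8)

(28, -0.8)


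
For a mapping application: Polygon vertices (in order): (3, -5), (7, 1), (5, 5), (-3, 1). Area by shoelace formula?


Shoelace sum: (3*1 - 7*(-5)) + (7*5 - 5*1) + (5*1 - (-3)*5) + ((-3)*(-5) - 3*1)
= 100
Area = |100|/2 = 50

50


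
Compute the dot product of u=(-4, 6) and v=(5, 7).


u . v = u_x*v_x + u_y*v_y = (-4)*5 + 6*7
= (-20) + 42 = 22

22


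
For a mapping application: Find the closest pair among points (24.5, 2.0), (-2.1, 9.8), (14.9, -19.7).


d(P0,P1) = 27.72, d(P0,P2) = 23.7287, d(P1,P2) = 34.0478
Closest: P0 and P2

Closest pair: (24.5, 2.0) and (14.9, -19.7), distance = 23.7287


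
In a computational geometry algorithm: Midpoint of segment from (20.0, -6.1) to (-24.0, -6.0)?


M = ((20+(-24))/2, ((-6.1)+(-6))/2)
= (-2, -6.05)

(-2, -6.05)


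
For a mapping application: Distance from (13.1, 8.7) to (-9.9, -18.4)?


dx=-23, dy=-27.1
d^2 = (-23)^2 + (-27.1)^2 = 1263.41
d = sqrt(1263.41) = 35.5445

35.5445


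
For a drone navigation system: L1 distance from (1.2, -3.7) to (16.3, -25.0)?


|1.2-16.3| + |(-3.7)-(-25)| = 15.1 + 21.3 = 36.4

36.4


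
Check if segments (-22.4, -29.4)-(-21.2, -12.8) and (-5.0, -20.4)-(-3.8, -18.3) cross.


Cross products: d1=25.74, d2=43.14, d3=-278.04, d4=-295.44
d1*d2 < 0 and d3*d4 < 0? no

No, they don't intersect


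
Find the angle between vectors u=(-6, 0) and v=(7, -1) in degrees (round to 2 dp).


u.v = -42, |u| = sqrt(36) = 6, |v| = sqrt(50) = 7.0711
cos(theta) = u.v/(|u||v|) = -42/sqrt(1800) = -0.989949
theta = acos(-0.989949) = 171.87 degrees

171.87 degrees


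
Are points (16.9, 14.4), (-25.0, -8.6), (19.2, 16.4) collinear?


Cross product: ((-25)-16.9)*(16.4-14.4) - ((-8.6)-14.4)*(19.2-16.9)
= -30.9

No, not collinear


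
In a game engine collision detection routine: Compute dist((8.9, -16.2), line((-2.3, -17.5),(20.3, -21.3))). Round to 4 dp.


|cross product| = 71.94
|line direction| = sqrt(525.2) = 22.9172
Distance = 71.94/sqrt(525.2) = 3.1391

3.1391


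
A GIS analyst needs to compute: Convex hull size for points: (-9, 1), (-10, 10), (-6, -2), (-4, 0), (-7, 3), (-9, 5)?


Convex hull vertices (CCW): (-10, 10), (-9, 1), (-6, -2), (-4, 0)
Count = 4

4


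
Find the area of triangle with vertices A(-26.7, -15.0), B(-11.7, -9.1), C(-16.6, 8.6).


Area = |x_A(y_B-y_C) + x_B(y_C-y_A) + x_C(y_A-y_B)|/2
= |472.59 + (-276.12) + 97.94|/2
= 294.41/2 = 147.205

147.205


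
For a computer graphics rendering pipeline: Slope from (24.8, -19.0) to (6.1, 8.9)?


slope = (y2-y1)/(x2-x1) = (8.9-(-19))/(6.1-24.8) = 27.9/(-18.7) = -1.492

-1.492


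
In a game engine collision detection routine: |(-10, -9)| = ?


|u| = sqrt((-10)^2 + (-9)^2) = sqrt(181) = 13.4536

13.4536


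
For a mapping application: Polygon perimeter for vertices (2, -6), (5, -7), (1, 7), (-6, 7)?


Sides: (2, -6)->(5, -7): sqrt(10) = 3.162278, (5, -7)->(1, 7): sqrt(212) = 14.56022, (1, 7)->(-6, 7): sqrt(49) = 7, (-6, 7)->(2, -6): sqrt(233) = 15.264338
Sum = 39.986836
Perimeter = 39.9868

39.9868


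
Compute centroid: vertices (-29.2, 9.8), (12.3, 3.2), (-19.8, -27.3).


Centroid = ((x_A+x_B+x_C)/3, (y_A+y_B+y_C)/3)
= (((-29.2)+12.3+(-19.8))/3, (9.8+3.2+(-27.3))/3)
= (-12.2333, -4.7667)

(-12.2333, -4.7667)


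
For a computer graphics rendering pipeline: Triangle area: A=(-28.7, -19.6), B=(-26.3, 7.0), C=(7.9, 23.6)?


Area = |x_A(y_B-y_C) + x_B(y_C-y_A) + x_C(y_A-y_B)|/2
= |476.42 + (-1136.16) + (-210.14)|/2
= 869.88/2 = 434.94

434.94


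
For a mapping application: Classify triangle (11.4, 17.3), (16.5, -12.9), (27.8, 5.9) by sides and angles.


Side lengths squared: AB^2=938.05, BC^2=481.13, CA^2=398.92
Sorted: [398.92, 481.13, 938.05]
By sides: Scalene, By angles: Obtuse

Scalene, Obtuse


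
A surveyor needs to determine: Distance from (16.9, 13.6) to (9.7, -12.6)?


dx=-7.2, dy=-26.2
d^2 = (-7.2)^2 + (-26.2)^2 = 738.28
d = sqrt(738.28) = 27.1713

27.1713


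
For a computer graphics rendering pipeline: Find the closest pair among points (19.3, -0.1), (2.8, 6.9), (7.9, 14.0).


d(P0,P1) = 17.9234, d(P0,P2) = 18.132, d(P1,P2) = 8.7419
Closest: P1 and P2

Closest pair: (2.8, 6.9) and (7.9, 14.0), distance = 8.7419


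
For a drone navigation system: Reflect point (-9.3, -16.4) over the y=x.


Reflection over y=x: (x,y) -> (y,x)
(-9.3, -16.4) -> (-16.4, -9.3)

(-16.4, -9.3)


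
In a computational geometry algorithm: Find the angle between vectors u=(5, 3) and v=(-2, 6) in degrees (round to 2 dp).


u.v = 8, |u| = sqrt(34) = 5.831, |v| = sqrt(40) = 6.3246
cos(theta) = u.v/(|u||v|) = 8/sqrt(1360) = 0.21693
theta = acos(0.21693) = 77.47 degrees

77.47 degrees


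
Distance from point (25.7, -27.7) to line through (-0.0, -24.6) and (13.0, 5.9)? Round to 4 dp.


|cross product| = 824.15
|line direction| = sqrt(1099.25) = 33.1549
Distance = 824.15/sqrt(1099.25) = 24.8575

24.8575


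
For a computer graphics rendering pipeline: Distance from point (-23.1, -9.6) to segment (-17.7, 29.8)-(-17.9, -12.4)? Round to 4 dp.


Project P onto AB: t = 0.9342 (clamped to [0,1])
Closest point on segment: (-17.8868, -9.6247)
Distance: 5.2132

5.2132


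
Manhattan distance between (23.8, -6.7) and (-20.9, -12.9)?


|23.8-(-20.9)| + |(-6.7)-(-12.9)| = 44.7 + 6.2 = 50.9

50.9


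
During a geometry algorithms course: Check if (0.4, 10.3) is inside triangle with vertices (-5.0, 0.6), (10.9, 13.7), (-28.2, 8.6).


Cross products: AB x AP = 83.49, BC x BP = 79.39, CA x CP = 268.24
All same sign? yes

Yes, inside


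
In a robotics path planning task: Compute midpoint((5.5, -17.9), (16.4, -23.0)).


M = ((5.5+16.4)/2, ((-17.9)+(-23))/2)
= (10.95, -20.45)

(10.95, -20.45)


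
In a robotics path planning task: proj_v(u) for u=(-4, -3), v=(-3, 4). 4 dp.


u.v = 0, |v| = sqrt(25) = 5
Scalar projection = u.v / |v| = 0 / sqrt(25) = 0

0


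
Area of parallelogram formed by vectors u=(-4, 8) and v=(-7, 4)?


|u x v| = |(-4)*4 - 8*(-7)|
= |(-16) - (-56)| = 40

40


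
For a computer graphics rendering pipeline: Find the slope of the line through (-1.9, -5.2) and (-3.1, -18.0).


slope = (y2-y1)/(x2-x1) = ((-18)-(-5.2))/((-3.1)-(-1.9)) = (-12.8)/(-1.2) = 10.6667

10.6667


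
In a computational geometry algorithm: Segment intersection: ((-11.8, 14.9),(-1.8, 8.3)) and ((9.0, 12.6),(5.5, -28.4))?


Cross products: d1=-860.85, d2=-427.75, d3=114.28, d4=-318.82
d1*d2 < 0 and d3*d4 < 0? no

No, they don't intersect


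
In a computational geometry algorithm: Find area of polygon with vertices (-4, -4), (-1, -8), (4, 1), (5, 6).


Shoelace sum: ((-4)*(-8) - (-1)*(-4)) + ((-1)*1 - 4*(-8)) + (4*6 - 5*1) + (5*(-4) - (-4)*6)
= 82
Area = |82|/2 = 41

41


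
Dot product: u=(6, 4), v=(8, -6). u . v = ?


u . v = u_x*v_x + u_y*v_y = 6*8 + 4*(-6)
= 48 + (-24) = 24

24


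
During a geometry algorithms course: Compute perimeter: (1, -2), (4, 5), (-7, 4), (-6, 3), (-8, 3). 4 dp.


Sides: (1, -2)->(4, 5): sqrt(58) = 7.615773, (4, 5)->(-7, 4): sqrt(122) = 11.045361, (-7, 4)->(-6, 3): sqrt(2) = 1.414214, (-6, 3)->(-8, 3): sqrt(4) = 2, (-8, 3)->(1, -2): sqrt(106) = 10.29563
Sum = 32.370978
Perimeter = 32.371

32.371


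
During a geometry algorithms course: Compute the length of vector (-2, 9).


|u| = sqrt((-2)^2 + 9^2) = sqrt(85) = 9.2195

9.2195


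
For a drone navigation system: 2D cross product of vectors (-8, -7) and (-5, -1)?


u x v = u_x*v_y - u_y*v_x = (-8)*(-1) - (-7)*(-5)
= 8 - 35 = -27

-27


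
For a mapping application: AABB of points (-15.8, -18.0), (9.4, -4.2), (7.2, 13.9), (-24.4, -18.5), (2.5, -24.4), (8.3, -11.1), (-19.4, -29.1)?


x range: [-24.4, 9.4]
y range: [-29.1, 13.9]
Bounding box: (-24.4,-29.1) to (9.4,13.9)

(-24.4,-29.1) to (9.4,13.9)


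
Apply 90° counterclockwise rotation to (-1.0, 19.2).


90° CCW: (x,y) -> (-y, x)
(-1,19.2) -> (-19.2, -1)

(-19.2, -1)


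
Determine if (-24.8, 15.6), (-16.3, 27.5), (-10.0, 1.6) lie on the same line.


Cross product: ((-16.3)-(-24.8))*(1.6-15.6) - (27.5-15.6)*((-10)-(-24.8))
= -295.12

No, not collinear


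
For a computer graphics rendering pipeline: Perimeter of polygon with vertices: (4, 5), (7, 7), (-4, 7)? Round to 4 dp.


Sides: (4, 5)->(7, 7): sqrt(13) = 3.605551, (7, 7)->(-4, 7): sqrt(121) = 11, (-4, 7)->(4, 5): sqrt(68) = 8.246211
Sum = 22.851762
Perimeter = 22.8518

22.8518


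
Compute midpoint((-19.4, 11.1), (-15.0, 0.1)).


M = (((-19.4)+(-15))/2, (11.1+0.1)/2)
= (-17.2, 5.6)

(-17.2, 5.6)


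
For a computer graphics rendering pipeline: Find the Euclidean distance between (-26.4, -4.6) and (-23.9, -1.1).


dx=2.5, dy=3.5
d^2 = 2.5^2 + 3.5^2 = 18.5
d = sqrt(18.5) = 4.3012

4.3012


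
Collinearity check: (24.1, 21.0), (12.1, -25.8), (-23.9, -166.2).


Cross product: (12.1-24.1)*((-166.2)-21) - ((-25.8)-21)*((-23.9)-24.1)
= 0

Yes, collinear


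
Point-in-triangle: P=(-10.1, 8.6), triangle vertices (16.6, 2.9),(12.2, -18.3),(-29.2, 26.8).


Cross products: AB x AP = -591.12, BC x BP = -107.93, CA x CP = -377.07
All same sign? yes

Yes, inside


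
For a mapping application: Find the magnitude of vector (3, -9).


|u| = sqrt(3^2 + (-9)^2) = sqrt(90) = 9.4868

9.4868


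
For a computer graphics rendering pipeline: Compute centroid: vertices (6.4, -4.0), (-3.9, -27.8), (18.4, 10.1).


Centroid = ((x_A+x_B+x_C)/3, (y_A+y_B+y_C)/3)
= ((6.4+(-3.9)+18.4)/3, ((-4)+(-27.8)+10.1)/3)
= (6.9667, -7.2333)

(6.9667, -7.2333)


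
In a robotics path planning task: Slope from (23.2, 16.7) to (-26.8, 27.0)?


slope = (y2-y1)/(x2-x1) = (27-16.7)/((-26.8)-23.2) = 10.3/(-50) = -0.206

-0.206


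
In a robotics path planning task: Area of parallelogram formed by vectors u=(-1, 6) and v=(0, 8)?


|u x v| = |(-1)*8 - 6*0|
= |(-8) - 0| = 8

8


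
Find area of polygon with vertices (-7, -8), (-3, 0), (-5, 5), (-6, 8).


Shoelace sum: ((-7)*0 - (-3)*(-8)) + ((-3)*5 - (-5)*0) + ((-5)*8 - (-6)*5) + ((-6)*(-8) - (-7)*8)
= 55
Area = |55|/2 = 27.5

27.5


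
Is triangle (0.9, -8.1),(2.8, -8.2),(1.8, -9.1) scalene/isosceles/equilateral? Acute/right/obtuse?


Side lengths squared: AB^2=3.62, BC^2=1.81, CA^2=1.81
Sorted: [1.81, 1.81, 3.62]
By sides: Isosceles, By angles: Right

Isosceles, Right


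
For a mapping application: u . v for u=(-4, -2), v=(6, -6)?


u . v = u_x*v_x + u_y*v_y = (-4)*6 + (-2)*(-6)
= (-24) + 12 = -12

-12


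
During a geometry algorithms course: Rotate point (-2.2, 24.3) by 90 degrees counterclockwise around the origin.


90° CCW: (x,y) -> (-y, x)
(-2.2,24.3) -> (-24.3, -2.2)

(-24.3, -2.2)


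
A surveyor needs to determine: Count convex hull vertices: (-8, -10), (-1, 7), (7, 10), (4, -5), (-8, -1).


Convex hull vertices (CCW): (-8, -10), (4, -5), (7, 10), (-1, 7), (-8, -1)
Count = 5

5


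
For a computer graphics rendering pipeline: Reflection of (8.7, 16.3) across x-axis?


Reflection over x-axis: (x,y) -> (x,-y)
(8.7, 16.3) -> (8.7, -16.3)

(8.7, -16.3)


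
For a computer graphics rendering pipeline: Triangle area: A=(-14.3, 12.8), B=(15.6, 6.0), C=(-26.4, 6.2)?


Area = |x_A(y_B-y_C) + x_B(y_C-y_A) + x_C(y_A-y_B)|/2
= |2.86 + (-102.96) + (-179.52)|/2
= 279.62/2 = 139.81

139.81


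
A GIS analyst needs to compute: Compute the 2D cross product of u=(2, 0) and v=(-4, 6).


u x v = u_x*v_y - u_y*v_x = 2*6 - 0*(-4)
= 12 - 0 = 12

12


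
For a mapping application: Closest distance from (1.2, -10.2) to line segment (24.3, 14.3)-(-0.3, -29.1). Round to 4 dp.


Project P onto AB: t = 0.6556 (clamped to [0,1])
Closest point on segment: (8.1727, -14.1523)
Distance: 8.0149

8.0149


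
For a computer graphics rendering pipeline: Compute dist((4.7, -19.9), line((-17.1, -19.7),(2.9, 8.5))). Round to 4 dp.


|cross product| = 618.76
|line direction| = sqrt(1195.24) = 34.5722
Distance = 618.76/sqrt(1195.24) = 17.8976

17.8976


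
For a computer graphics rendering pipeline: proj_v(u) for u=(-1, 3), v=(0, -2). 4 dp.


u.v = -6, |v| = sqrt(4) = 2
Scalar projection = u.v / |v| = -6 / sqrt(4) = -3

-3


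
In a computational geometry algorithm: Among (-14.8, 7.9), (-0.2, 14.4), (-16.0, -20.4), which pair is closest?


d(P0,P1) = 15.9816, d(P0,P2) = 28.3254, d(P1,P2) = 38.2188
Closest: P0 and P1

Closest pair: (-14.8, 7.9) and (-0.2, 14.4), distance = 15.9816


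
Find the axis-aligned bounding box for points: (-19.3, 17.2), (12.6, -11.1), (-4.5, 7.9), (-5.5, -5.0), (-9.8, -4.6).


x range: [-19.3, 12.6]
y range: [-11.1, 17.2]
Bounding box: (-19.3,-11.1) to (12.6,17.2)

(-19.3,-11.1) to (12.6,17.2)


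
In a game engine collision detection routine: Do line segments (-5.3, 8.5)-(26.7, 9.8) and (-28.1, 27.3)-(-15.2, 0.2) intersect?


Cross products: d1=375.36, d2=1259.33, d3=631.24, d4=-252.73
d1*d2 < 0 and d3*d4 < 0? no

No, they don't intersect


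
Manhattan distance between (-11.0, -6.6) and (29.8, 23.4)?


|(-11)-29.8| + |(-6.6)-23.4| = 40.8 + 30 = 70.8

70.8


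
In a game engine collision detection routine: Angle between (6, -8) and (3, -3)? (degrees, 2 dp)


u.v = 42, |u| = sqrt(100) = 10, |v| = sqrt(18) = 4.2426
cos(theta) = u.v/(|u||v|) = 42/sqrt(1800) = 0.989949
theta = acos(0.989949) = 8.13 degrees

8.13 degrees


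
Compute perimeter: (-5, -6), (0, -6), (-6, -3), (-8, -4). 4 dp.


Sides: (-5, -6)->(0, -6): sqrt(25) = 5, (0, -6)->(-6, -3): sqrt(45) = 6.708204, (-6, -3)->(-8, -4): sqrt(5) = 2.236068, (-8, -4)->(-5, -6): sqrt(13) = 3.605551
Sum = 17.549823
Perimeter = 17.5498

17.5498


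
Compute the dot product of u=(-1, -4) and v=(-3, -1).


u . v = u_x*v_x + u_y*v_y = (-1)*(-3) + (-4)*(-1)
= 3 + 4 = 7

7


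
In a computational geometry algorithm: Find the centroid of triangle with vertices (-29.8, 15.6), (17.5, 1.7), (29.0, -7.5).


Centroid = ((x_A+x_B+x_C)/3, (y_A+y_B+y_C)/3)
= (((-29.8)+17.5+29)/3, (15.6+1.7+(-7.5))/3)
= (5.5667, 3.2667)

(5.5667, 3.2667)


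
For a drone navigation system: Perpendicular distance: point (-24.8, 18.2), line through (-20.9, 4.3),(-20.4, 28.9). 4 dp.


|cross product| = 102.89
|line direction| = sqrt(605.41) = 24.6051
Distance = 102.89/sqrt(605.41) = 4.1817

4.1817


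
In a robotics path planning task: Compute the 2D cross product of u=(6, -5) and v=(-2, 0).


u x v = u_x*v_y - u_y*v_x = 6*0 - (-5)*(-2)
= 0 - 10 = -10

-10


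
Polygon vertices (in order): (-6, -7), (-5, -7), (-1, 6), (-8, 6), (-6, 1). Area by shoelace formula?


Shoelace sum: ((-6)*(-7) - (-5)*(-7)) + ((-5)*6 - (-1)*(-7)) + ((-1)*6 - (-8)*6) + ((-8)*1 - (-6)*6) + ((-6)*(-7) - (-6)*1)
= 88
Area = |88|/2 = 44

44


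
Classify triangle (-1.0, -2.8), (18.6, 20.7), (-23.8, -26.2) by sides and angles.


Side lengths squared: AB^2=936.41, BC^2=3997.37, CA^2=1067.4
Sorted: [936.41, 1067.4, 3997.37]
By sides: Scalene, By angles: Obtuse

Scalene, Obtuse


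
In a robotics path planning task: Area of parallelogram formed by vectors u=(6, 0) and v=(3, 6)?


|u x v| = |6*6 - 0*3|
= |36 - 0| = 36

36


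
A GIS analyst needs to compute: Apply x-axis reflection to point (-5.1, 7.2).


Reflection over x-axis: (x,y) -> (x,-y)
(-5.1, 7.2) -> (-5.1, -7.2)

(-5.1, -7.2)


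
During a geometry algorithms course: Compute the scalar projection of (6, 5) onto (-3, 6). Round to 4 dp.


u.v = 12, |v| = sqrt(45) = 6.7082
Scalar projection = u.v / |v| = 12 / sqrt(45) = 1.7889

1.7889


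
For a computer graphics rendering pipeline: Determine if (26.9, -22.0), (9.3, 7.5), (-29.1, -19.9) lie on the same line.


Cross product: (9.3-26.9)*((-19.9)-(-22)) - (7.5-(-22))*((-29.1)-26.9)
= 1615.04

No, not collinear


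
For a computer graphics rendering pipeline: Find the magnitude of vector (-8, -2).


|u| = sqrt((-8)^2 + (-2)^2) = sqrt(68) = 8.2462

8.2462


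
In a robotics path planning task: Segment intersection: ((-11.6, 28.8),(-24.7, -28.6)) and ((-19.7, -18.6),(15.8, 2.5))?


Cross products: d1=1511.79, d2=-249.5, d3=156, d4=1917.29
d1*d2 < 0 and d3*d4 < 0? no

No, they don't intersect


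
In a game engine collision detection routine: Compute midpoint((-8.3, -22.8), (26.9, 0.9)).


M = (((-8.3)+26.9)/2, ((-22.8)+0.9)/2)
= (9.3, -10.95)

(9.3, -10.95)


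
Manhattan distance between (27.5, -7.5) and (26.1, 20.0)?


|27.5-26.1| + |(-7.5)-20| = 1.4 + 27.5 = 28.9

28.9


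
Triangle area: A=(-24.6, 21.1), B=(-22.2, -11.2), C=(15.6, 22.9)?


Area = |x_A(y_B-y_C) + x_B(y_C-y_A) + x_C(y_A-y_B)|/2
= |838.86 + (-39.96) + 503.88|/2
= 1302.78/2 = 651.39

651.39


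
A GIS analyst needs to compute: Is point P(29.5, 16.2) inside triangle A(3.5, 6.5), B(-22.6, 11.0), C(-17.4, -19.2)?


Cross products: AB x AP = -370.17, BC x BP = 1600.46, CA x CP = -465.47
All same sign? no

No, outside


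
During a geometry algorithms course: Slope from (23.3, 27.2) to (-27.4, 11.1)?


slope = (y2-y1)/(x2-x1) = (11.1-27.2)/((-27.4)-23.3) = (-16.1)/(-50.7) = 0.3176

0.3176


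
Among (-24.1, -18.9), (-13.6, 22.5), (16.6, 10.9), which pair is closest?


d(P0,P1) = 42.7108, d(P0,P2) = 50.4433, d(P1,P2) = 32.3512
Closest: P1 and P2

Closest pair: (-13.6, 22.5) and (16.6, 10.9), distance = 32.3512


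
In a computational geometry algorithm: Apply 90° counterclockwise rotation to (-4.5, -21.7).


90° CCW: (x,y) -> (-y, x)
(-4.5,-21.7) -> (21.7, -4.5)

(21.7, -4.5)


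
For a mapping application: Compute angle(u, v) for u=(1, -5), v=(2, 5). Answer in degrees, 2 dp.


u.v = -23, |u| = sqrt(26) = 5.099, |v| = sqrt(29) = 5.3852
cos(theta) = u.v/(|u||v|) = -23/sqrt(754) = -0.837611
theta = acos(-0.837611) = 146.89 degrees

146.89 degrees


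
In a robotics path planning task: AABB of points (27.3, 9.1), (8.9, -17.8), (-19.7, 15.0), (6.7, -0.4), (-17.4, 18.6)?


x range: [-19.7, 27.3]
y range: [-17.8, 18.6]
Bounding box: (-19.7,-17.8) to (27.3,18.6)

(-19.7,-17.8) to (27.3,18.6)


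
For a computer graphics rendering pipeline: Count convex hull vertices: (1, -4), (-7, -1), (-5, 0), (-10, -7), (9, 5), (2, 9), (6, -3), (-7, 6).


Convex hull vertices (CCW): (-10, -7), (6, -3), (9, 5), (2, 9), (-7, 6)
Count = 5

5


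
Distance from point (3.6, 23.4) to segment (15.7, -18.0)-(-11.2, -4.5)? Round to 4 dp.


Project P onto AB: t = 0.9763 (clamped to [0,1])
Closest point on segment: (-10.5624, -4.82)
Distance: 31.5744

31.5744
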